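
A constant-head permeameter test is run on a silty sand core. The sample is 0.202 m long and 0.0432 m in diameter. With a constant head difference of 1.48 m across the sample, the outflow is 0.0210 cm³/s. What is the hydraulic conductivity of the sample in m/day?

Cross-sectional area A = π·(d/2)² = π × (0.0432/2)² = 0.001466 m².
Convert discharge: 0.0210 cm³/s = 2.100e-08 m³/s.
Darcy's law rearranged: K = Q·L / (A·Δh) = 2.100e-08 × 0.202 / (0.001466 × 1.48) = 1.955e-06 m/s = 0.1690 m/day.

0.169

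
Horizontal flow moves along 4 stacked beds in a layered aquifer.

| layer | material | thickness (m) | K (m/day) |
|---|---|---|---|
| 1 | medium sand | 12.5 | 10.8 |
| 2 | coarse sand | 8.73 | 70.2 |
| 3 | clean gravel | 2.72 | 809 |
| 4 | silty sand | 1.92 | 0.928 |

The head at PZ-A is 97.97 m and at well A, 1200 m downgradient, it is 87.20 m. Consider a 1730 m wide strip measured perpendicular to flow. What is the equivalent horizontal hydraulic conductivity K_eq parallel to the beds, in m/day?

114

Flow is parallel to layering, so each bed carries its own Darcy discharge and the transmissivities add.
Σ(K_i·b_i) = 10.8×12.5 + 70.2×8.73 + 809×2.72 + 0.928×1.92 = 2950 m²/day.
Total thickness b = 25.87 m, so K_eq = Σ(K_i·b_i)/b = 114.0 m/day.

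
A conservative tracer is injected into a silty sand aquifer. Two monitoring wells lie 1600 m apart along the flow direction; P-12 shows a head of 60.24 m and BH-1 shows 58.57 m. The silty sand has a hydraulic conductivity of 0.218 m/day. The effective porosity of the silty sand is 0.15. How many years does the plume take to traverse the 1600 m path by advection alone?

Hydraulic gradient i = (60.24 − 58.57) / 1600 = 1.67 / 1600 = 0.001044.
Darcy flux q = K · i = 0.2180 × 0.001044 = 0.0002275 m/day.
Seepage velocity v = q / n_e = 0.0002275 / 0.15 = 0.001517 m/day.
Travel time t = L / v = 1600 / 0.001517 = 1.055e+06 days = 2888 years.

2890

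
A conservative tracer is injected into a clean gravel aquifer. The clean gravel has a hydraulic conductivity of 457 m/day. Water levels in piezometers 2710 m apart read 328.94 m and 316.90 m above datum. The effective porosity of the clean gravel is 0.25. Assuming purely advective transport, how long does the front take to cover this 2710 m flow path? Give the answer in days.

334

Hydraulic gradient i = (328.94 − 316.90) / 2710 = 12.04 / 2710 = 0.004443.
Darcy flux q = K · i = 457.0 × 0.004443 = 2.030 m/day.
Seepage velocity v = q / n_e = 2.030 / 0.25 = 8.121 m/day.
Travel time t = L / v = 2710 / 8.121 = 333.7 days.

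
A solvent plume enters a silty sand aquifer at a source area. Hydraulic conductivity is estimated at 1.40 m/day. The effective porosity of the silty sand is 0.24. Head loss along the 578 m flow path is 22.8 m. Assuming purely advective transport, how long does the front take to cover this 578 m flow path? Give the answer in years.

Hydraulic gradient i = Δh / L = 22.8 / 578 = 0.03945.
Darcy flux q = K · i = 1.400 × 0.03945 = 0.05522 m/day.
Seepage velocity v = q / n_e = 0.05522 / 0.24 = 0.2301 m/day.
Travel time t = L / v = 578 / 0.2301 = 2512 days = 6.877 years.

6.88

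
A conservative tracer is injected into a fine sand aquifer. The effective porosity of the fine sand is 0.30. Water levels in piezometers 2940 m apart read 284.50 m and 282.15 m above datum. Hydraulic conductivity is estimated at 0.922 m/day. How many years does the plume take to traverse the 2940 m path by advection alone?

Hydraulic gradient i = (284.50 − 282.15) / 2940 = 2.35 / 2940 = 0.0007993.
Darcy flux q = K · i = 0.9220 × 0.0007993 = 0.0007370 m/day.
Seepage velocity v = q / n_e = 0.0007370 / 0.30 = 0.002457 m/day.
Travel time t = L / v = 2940 / 0.002457 = 1.197e+06 days = 3277 years.

3280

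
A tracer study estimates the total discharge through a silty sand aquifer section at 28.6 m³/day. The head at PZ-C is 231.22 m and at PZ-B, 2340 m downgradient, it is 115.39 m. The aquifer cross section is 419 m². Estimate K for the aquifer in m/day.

Hydraulic gradient i = (231.22 − 115.39) / 2340 = 115.83 / 2340 = 0.04950.
From Q = K·A·i, K = Q / (A·i) = 28.6 / (419.0 × 0.04950) = 1.379 m/day.

1.38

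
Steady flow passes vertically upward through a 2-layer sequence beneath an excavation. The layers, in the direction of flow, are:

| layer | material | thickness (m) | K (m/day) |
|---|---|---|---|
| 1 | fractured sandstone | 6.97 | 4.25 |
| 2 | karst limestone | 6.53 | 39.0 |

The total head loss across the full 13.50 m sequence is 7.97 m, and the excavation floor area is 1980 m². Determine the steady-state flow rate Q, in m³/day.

Flow is perpendicular to layering, so the layers act in series and the equivalent K is the thickness-weighted harmonic mean.
Total thickness L = 6.97 + 6.53 = 13.50 m.
Σ(b_i/K_i) = 6.97/4.25 + 6.53/39.0 = 1.807 d.
K_eq = L / Σ(b_i/K_i) = 13.50 / 1.807 = 7.469 m/day.
Q = K_eq · A · (Δh/L) = 7.469 × 1980 × (7.97/13.50) = 8731 m³/day.

8730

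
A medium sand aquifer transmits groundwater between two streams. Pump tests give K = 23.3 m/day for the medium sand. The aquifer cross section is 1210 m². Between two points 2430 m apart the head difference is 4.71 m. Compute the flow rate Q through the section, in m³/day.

Hydraulic gradient i = Δh / L = 4.71 / 2430 = 0.001938.
Darcy's law: Q = K · A · i = 23.30 × 1210 × 0.001938 = 54.65 m³/day.

54.6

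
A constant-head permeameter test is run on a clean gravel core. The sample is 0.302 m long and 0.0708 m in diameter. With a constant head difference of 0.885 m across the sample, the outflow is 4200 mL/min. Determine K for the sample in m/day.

524

Cross-sectional area A = π·(d/2)² = π × (0.0708/2)² = 0.003937 m².
Convert discharge: 4200 mL/min = 7.000e-05 m³/s.
Darcy's law rearranged: K = Q·L / (A·Δh) = 7.000e-05 × 0.302 / (0.003937 × 0.885) = 0.006067 m/s = 524.2 m/day.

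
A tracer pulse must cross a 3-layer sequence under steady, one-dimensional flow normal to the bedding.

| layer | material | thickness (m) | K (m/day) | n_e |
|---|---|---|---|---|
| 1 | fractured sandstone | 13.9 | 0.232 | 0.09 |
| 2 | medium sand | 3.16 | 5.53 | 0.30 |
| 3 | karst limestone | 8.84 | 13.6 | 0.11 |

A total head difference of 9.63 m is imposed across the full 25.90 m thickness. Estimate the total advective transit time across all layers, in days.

With flow normal to the layers, continuity requires the same specific discharge q through every layer.
Σ(b_i/K_i) = 13.9/0.232 + 3.16/5.53 + 8.84/13.6 = 61.14 d.
q = Δh / Σ(b_i/K_i) = 9.63 / 61.14 = 0.1575 m/day.
In each layer the seepage velocity is v_i = q/n_i, so the layer transit time is t_i = b_i·n_i / q:
  layer 1 (fractured sandstone): t_1 = 13.9 × 0.09 / 0.1575 = 7.942 d
  layer 2 (medium sand): t_2 = 3.16 × 0.30 / 0.1575 = 6.018 d
  layer 3 (karst limestone): t_3 = 8.84 × 0.11 / 0.1575 = 6.173 d
Total t = Σ t_i = 20.13 days.

20.1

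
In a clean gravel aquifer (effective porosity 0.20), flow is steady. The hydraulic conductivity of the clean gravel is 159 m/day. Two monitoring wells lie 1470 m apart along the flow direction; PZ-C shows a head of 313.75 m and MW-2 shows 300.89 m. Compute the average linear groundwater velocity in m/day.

Hydraulic gradient i = (313.75 − 300.89) / 1470 = 12.86 / 1470 = 0.008748.
Darcy flux q = K · i = 159.0 × 0.008748 = 1.391 m/day.
Seepage velocity v = q / n_e = 1.391 / 0.20 = 6.955 m/day.

6.95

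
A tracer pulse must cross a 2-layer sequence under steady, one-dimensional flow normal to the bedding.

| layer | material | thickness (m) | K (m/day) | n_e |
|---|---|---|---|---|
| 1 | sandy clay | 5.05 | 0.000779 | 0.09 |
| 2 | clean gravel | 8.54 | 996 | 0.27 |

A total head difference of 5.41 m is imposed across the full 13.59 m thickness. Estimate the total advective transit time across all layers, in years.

With flow normal to the layers, continuity requires the same specific discharge q through every layer.
Σ(b_i/K_i) = 5.05/0.000779 + 8.54/996 = 6483 d.
q = Δh / Σ(b_i/K_i) = 5.41 / 6483 = 0.0008345 m/day.
In each layer the seepage velocity is v_i = q/n_i, so the layer transit time is t_i = b_i·n_i / q:
  layer 1 (sandy clay): t_1 = 5.05 × 0.09 / 0.0008345 = 544.6 d
  layer 2 (clean gravel): t_2 = 8.54 × 0.27 / 0.0008345 = 2763 d
Total t = Σ t_i = 3308 days = 9.056 years.

9.06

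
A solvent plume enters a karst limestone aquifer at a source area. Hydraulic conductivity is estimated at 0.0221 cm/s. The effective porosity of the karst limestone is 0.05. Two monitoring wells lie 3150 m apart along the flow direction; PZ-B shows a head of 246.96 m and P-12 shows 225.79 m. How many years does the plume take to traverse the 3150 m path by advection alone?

Convert K: 0.0221 cm/s × 864 = 19.09 m/day.
Hydraulic gradient i = (246.96 − 225.79) / 3150 = 21.17 / 3150 = 0.006721.
Darcy flux q = K · i = 19.09 × 0.006721 = 0.1283 m/day.
Seepage velocity v = q / n_e = 0.1283 / 0.05 = 2.567 m/day.
Travel time t = L / v = 3150 / 2.567 = 1227 days = 3.360 years.

3.36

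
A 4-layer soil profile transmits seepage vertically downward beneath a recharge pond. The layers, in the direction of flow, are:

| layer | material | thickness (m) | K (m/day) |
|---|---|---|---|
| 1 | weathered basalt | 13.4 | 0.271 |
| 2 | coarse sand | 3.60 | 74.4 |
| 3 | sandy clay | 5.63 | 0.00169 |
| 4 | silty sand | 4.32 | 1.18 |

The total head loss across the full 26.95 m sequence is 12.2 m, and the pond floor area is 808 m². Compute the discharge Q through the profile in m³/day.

Flow is perpendicular to layering, so the layers act in series and the equivalent K is the thickness-weighted harmonic mean.
Total thickness L = 13.4 + 3.60 + 5.63 + 4.32 = 26.95 m.
Σ(b_i/K_i) = 13.4/0.271 + 3.60/74.4 + 5.63/0.00169 + 4.32/1.18 = 3385 d.
K_eq = L / Σ(b_i/K_i) = 26.95 / 3385 = 0.007963 m/day.
Q = K_eq · A · (Δh/L) = 0.007963 × 808 × (12.2/26.95) = 2.913 m³/day.

2.91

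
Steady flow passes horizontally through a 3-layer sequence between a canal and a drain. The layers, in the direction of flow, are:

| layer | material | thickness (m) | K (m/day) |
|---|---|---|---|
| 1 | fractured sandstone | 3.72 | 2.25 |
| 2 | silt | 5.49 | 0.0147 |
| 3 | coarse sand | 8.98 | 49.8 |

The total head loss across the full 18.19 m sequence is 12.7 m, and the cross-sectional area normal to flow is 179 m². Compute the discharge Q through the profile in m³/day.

Flow is perpendicular to layering, so the layers act in series and the equivalent K is the thickness-weighted harmonic mean.
Total thickness L = 3.72 + 5.49 + 8.98 = 18.19 m.
Σ(b_i/K_i) = 3.72/2.25 + 5.49/0.0147 + 8.98/49.8 = 375.3 d.
K_eq = L / Σ(b_i/K_i) = 18.19 / 375.3 = 0.04847 m/day.
Q = K_eq · A · (Δh/L) = 0.04847 × 179 × (12.7/18.19) = 6.057 m³/day.

6.06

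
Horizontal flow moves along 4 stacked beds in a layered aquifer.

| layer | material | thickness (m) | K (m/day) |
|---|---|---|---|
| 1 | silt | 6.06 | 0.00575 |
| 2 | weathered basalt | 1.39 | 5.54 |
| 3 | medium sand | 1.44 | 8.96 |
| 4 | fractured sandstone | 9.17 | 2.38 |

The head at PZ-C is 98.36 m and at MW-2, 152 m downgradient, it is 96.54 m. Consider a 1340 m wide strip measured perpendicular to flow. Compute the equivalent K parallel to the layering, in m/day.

2.35

Flow is parallel to layering, so each bed carries its own Darcy discharge and the transmissivities add.
Σ(K_i·b_i) = 0.00575×6.06 + 5.54×1.39 + 8.96×1.44 + 2.38×9.17 = 42.46 m²/day.
Total thickness b = 18.06 m, so K_eq = Σ(K_i·b_i)/b = 2.351 m/day.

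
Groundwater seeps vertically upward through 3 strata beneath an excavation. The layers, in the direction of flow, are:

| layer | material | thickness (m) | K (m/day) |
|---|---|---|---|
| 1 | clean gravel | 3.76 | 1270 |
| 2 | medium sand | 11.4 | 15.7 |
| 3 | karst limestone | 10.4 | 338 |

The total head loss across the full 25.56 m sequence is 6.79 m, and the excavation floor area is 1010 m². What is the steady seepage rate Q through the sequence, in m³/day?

Flow is perpendicular to layering, so the layers act in series and the equivalent K is the thickness-weighted harmonic mean.
Total thickness L = 3.76 + 11.4 + 10.4 = 25.56 m.
Σ(b_i/K_i) = 3.76/1270 + 11.4/15.7 + 10.4/338 = 0.7598 d.
K_eq = L / Σ(b_i/K_i) = 25.56 / 0.7598 = 33.64 m/day.
Q = K_eq · A · (Δh/L) = 33.64 × 1010 × (6.79/25.56) = 9025 m³/day.

9030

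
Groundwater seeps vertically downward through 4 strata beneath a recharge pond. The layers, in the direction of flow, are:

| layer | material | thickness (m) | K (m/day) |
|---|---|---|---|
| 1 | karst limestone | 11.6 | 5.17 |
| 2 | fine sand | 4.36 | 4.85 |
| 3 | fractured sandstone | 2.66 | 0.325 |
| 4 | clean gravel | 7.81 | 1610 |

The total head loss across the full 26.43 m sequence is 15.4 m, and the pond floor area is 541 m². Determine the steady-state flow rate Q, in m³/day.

735

Flow is perpendicular to layering, so the layers act in series and the equivalent K is the thickness-weighted harmonic mean.
Total thickness L = 11.6 + 4.36 + 2.66 + 7.81 = 26.43 m.
Σ(b_i/K_i) = 11.6/5.17 + 4.36/4.85 + 2.66/0.325 + 7.81/1610 = 11.33 d.
K_eq = L / Σ(b_i/K_i) = 26.43 / 11.33 = 2.332 m/day.
Q = K_eq · A · (Δh/L) = 2.332 × 541 × (15.4/26.43) = 735.2 m³/day.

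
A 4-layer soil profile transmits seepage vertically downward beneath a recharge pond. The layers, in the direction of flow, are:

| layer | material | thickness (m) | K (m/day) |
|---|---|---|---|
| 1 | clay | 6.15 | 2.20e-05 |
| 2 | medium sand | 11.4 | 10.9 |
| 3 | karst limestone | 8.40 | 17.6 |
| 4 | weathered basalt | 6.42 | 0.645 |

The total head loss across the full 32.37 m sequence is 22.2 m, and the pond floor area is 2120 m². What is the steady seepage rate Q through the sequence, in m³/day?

Flow is perpendicular to layering, so the layers act in series and the equivalent K is the thickness-weighted harmonic mean.
Total thickness L = 6.15 + 11.4 + 8.40 + 6.42 = 32.37 m.
Σ(b_i/K_i) = 6.15/2.20e-05 + 11.4/10.9 + 8.40/17.6 + 6.42/0.645 = 2.796e+05 d.
K_eq = L / Σ(b_i/K_i) = 32.37 / 2.796e+05 = 0.0001158 m/day.
Q = K_eq · A · (Δh/L) = 0.0001158 × 2120 × (22.2/32.37) = 0.1684 m³/day.

0.168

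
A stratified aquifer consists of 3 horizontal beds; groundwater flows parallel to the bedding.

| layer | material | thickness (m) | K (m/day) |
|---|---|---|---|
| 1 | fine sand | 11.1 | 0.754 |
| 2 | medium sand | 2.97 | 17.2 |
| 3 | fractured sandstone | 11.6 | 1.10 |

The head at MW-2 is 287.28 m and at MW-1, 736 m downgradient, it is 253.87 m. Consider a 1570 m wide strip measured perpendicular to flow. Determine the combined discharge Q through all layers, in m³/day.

5150

Flow is parallel to layering, so each bed carries its own Darcy discharge and the transmissivities add.
Σ(K_i·b_i) = 0.754×11.1 + 17.2×2.97 + 1.10×11.6 = 72.21 m²/day.
Hydraulic gradient i = (287.28 − 253.87) / 736 = 33.41 / 736 = 0.04539.
Q = Σ(K_i·b_i) · W · i = 72.21 × 1570 × 0.04539 = 5147 m³/day.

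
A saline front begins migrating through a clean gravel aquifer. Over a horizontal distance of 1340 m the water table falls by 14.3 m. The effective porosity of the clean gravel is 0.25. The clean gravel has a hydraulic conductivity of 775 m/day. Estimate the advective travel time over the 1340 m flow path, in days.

Hydraulic gradient i = Δh / L = 14.3 / 1340 = 0.01067.
Darcy flux q = K · i = 775.0 × 0.01067 = 8.271 m/day.
Seepage velocity v = q / n_e = 8.271 / 0.25 = 33.08 m/day.
Travel time t = L / v = 1340 / 33.08 = 40.51 days.

40.5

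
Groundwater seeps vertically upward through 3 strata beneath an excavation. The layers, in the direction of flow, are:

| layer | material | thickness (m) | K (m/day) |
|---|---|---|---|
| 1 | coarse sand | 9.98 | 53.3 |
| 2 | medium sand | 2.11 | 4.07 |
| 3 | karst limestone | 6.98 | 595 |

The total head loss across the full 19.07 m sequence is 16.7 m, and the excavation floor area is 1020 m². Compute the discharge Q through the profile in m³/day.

Flow is perpendicular to layering, so the layers act in series and the equivalent K is the thickness-weighted harmonic mean.
Total thickness L = 9.98 + 2.11 + 6.98 = 19.07 m.
Σ(b_i/K_i) = 9.98/53.3 + 2.11/4.07 + 6.98/595 = 0.7174 d.
K_eq = L / Σ(b_i/K_i) = 19.07 / 0.7174 = 26.58 m/day.
Q = K_eq · A · (Δh/L) = 26.58 × 1020 × (16.7/19.07) = 23744 m³/day.

23700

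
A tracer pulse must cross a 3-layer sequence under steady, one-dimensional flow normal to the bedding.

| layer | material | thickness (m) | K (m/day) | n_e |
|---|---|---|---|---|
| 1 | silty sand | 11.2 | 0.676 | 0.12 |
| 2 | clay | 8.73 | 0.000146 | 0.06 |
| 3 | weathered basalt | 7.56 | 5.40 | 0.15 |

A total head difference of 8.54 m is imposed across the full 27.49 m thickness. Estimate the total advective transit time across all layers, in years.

With flow normal to the layers, continuity requires the same specific discharge q through every layer.
Σ(b_i/K_i) = 11.2/0.676 + 8.73/0.000146 + 7.56/5.40 = 59812 d.
q = Δh / Σ(b_i/K_i) = 8.54 / 59812 = 0.0001428 m/day.
In each layer the seepage velocity is v_i = q/n_i, so the layer transit time is t_i = b_i·n_i / q:
  layer 1 (silty sand): t_1 = 11.2 × 0.12 / 0.0001428 = 9413 d
  layer 2 (clay): t_2 = 8.73 × 0.06 / 0.0001428 = 3669 d
  layer 3 (weathered basalt): t_3 = 7.56 × 0.15 / 0.0001428 = 7942 d
Total t = Σ t_i = 21024 days = 57.56 years.

57.6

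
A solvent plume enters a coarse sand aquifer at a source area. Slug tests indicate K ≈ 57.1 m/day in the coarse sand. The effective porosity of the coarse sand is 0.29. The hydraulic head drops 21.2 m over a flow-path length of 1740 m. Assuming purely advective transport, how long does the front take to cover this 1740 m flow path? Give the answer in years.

1.99

Hydraulic gradient i = Δh / L = 21.2 / 1740 = 0.01218.
Darcy flux q = K · i = 57.10 × 0.01218 = 0.6957 m/day.
Seepage velocity v = q / n_e = 0.6957 / 0.29 = 2.399 m/day.
Travel time t = L / v = 1740 / 2.399 = 725.3 days = 1.986 years.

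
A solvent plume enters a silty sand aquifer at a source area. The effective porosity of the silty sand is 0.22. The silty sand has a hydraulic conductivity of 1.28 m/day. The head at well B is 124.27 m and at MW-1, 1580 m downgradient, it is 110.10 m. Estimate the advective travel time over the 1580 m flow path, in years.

Hydraulic gradient i = (124.27 − 110.10) / 1580 = 14.17 / 1580 = 0.008968.
Darcy flux q = K · i = 1.280 × 0.008968 = 0.01148 m/day.
Seepage velocity v = q / n_e = 0.01148 / 0.22 = 0.05218 m/day.
Travel time t = L / v = 1580 / 0.05218 = 30280 days = 82.90 years.

82.9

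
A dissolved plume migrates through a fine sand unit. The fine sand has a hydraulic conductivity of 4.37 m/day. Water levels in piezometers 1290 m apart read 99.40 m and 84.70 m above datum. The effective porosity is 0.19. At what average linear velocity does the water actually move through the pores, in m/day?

0.262

Hydraulic gradient i = (99.40 − 84.70) / 1290 = 14.7 / 1290 = 0.01140.
Darcy flux q = K · i = 4.370 × 0.01140 = 0.04980 m/day.
Seepage velocity v = q / n_e = 0.04980 / 0.19 = 0.2621 m/day.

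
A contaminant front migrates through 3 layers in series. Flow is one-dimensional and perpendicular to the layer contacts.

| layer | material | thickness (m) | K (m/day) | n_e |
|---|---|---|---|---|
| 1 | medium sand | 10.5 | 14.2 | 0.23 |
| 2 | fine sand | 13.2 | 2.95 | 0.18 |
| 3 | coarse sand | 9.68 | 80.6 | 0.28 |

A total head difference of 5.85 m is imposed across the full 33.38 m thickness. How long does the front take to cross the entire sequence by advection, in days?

With flow normal to the layers, continuity requires the same specific discharge q through every layer.
Σ(b_i/K_i) = 10.5/14.2 + 13.2/2.95 + 9.68/80.6 = 5.334 d.
q = Δh / Σ(b_i/K_i) = 5.85 / 5.334 = 1.097 m/day.
In each layer the seepage velocity is v_i = q/n_i, so the layer transit time is t_i = b_i·n_i / q:
  layer 1 (medium sand): t_1 = 10.5 × 0.23 / 1.097 = 2.202 d
  layer 2 (fine sand): t_2 = 13.2 × 0.18 / 1.097 = 2.166 d
  layer 3 (coarse sand): t_3 = 9.68 × 0.28 / 1.097 = 2.471 d
Total t = Σ t_i = 6.840 days.

6.84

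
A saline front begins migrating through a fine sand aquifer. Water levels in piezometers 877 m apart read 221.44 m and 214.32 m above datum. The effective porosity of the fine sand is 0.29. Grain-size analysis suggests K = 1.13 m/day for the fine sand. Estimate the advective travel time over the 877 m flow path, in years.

75.9

Hydraulic gradient i = (221.44 − 214.32) / 877 = 7.12 / 877 = 0.008119.
Darcy flux q = K · i = 1.130 × 0.008119 = 0.009174 m/day.
Seepage velocity v = q / n_e = 0.009174 / 0.29 = 0.03163 m/day.
Travel time t = L / v = 877 / 0.03163 = 27723 days = 75.90 years.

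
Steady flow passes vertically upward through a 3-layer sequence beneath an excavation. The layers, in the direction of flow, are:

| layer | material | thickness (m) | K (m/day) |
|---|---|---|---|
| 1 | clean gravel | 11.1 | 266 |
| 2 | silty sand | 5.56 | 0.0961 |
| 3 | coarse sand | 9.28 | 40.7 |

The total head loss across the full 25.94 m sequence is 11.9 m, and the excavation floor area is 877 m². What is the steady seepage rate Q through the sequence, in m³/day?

180

Flow is perpendicular to layering, so the layers act in series and the equivalent K is the thickness-weighted harmonic mean.
Total thickness L = 11.1 + 5.56 + 9.28 = 25.94 m.
Σ(b_i/K_i) = 11.1/266 + 5.56/0.0961 + 9.28/40.7 = 58.13 d.
K_eq = L / Σ(b_i/K_i) = 25.94 / 58.13 = 0.4463 m/day.
Q = K_eq · A · (Δh/L) = 0.4463 × 877 × (11.9/25.94) = 179.5 m³/day.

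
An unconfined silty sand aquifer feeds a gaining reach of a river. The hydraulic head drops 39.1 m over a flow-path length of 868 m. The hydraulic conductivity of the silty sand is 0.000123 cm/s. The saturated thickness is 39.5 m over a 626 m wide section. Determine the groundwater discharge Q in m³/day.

Convert K: 0.000123 cm/s × 864 = 0.1063 m/day.
Cross-sectional area A = 626 × 39.5 = 24727 m².
Hydraulic gradient i = Δh / L = 39.1 / 868 = 0.04505.
Darcy's law: Q = K · A · i = 0.1063 × 24727 × 0.04505 = 118.4 m³/day.

118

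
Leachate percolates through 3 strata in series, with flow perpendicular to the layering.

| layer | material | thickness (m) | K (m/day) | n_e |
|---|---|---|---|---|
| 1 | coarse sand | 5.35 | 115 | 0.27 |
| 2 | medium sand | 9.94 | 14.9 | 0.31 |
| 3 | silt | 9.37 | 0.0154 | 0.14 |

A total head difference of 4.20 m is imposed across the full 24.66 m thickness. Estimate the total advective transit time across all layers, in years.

2.32

With flow normal to the layers, continuity requires the same specific discharge q through every layer.
Σ(b_i/K_i) = 5.35/115 + 9.94/14.9 + 9.37/0.0154 = 609.2 d.
q = Δh / Σ(b_i/K_i) = 4.20 / 609.2 = 0.006895 m/day.
In each layer the seepage velocity is v_i = q/n_i, so the layer transit time is t_i = b_i·n_i / q:
  layer 1 (coarse sand): t_1 = 5.35 × 0.27 / 0.006895 = 209.5 d
  layer 2 (medium sand): t_2 = 9.94 × 0.31 / 0.006895 = 446.9 d
  layer 3 (silt): t_3 = 9.37 × 0.14 / 0.006895 = 190.3 d
Total t = Σ t_i = 846.7 days = 2.318 years.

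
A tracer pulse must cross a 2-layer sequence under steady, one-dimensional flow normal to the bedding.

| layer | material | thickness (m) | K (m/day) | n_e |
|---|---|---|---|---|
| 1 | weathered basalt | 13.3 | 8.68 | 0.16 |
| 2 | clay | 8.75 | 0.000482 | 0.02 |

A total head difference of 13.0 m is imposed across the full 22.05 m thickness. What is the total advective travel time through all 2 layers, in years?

8.81

With flow normal to the layers, continuity requires the same specific discharge q through every layer.
Σ(b_i/K_i) = 13.3/8.68 + 8.75/0.000482 = 18155 d.
q = Δh / Σ(b_i/K_i) = 13.0 / 18155 = 0.0007161 m/day.
In each layer the seepage velocity is v_i = q/n_i, so the layer transit time is t_i = b_i·n_i / q:
  layer 1 (weathered basalt): t_1 = 13.3 × 0.16 / 0.0007161 = 2972 d
  layer 2 (clay): t_2 = 8.75 × 0.02 / 0.0007161 = 244.4 d
Total t = Σ t_i = 3216 days = 8.806 years.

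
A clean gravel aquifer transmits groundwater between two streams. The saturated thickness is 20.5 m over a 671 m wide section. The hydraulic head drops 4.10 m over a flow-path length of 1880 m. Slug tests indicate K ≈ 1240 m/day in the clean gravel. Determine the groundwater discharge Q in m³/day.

37200

Cross-sectional area A = 671 × 20.5 = 13756 m².
Hydraulic gradient i = Δh / L = 4.10 / 1880 = 0.002181.
Darcy's law: Q = K · A · i = 1240 × 13756 × 0.002181 = 37198 m³/day.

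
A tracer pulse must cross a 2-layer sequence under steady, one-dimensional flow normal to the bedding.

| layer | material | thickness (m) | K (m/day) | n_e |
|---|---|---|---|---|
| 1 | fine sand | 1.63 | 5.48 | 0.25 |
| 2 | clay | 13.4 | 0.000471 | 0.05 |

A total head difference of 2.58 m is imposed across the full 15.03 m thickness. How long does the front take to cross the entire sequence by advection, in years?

32.5

With flow normal to the layers, continuity requires the same specific discharge q through every layer.
Σ(b_i/K_i) = 1.63/5.48 + 13.4/0.000471 = 28450 d.
q = Δh / Σ(b_i/K_i) = 2.58 / 28450 = 9.068e-05 m/day.
In each layer the seepage velocity is v_i = q/n_i, so the layer transit time is t_i = b_i·n_i / q:
  layer 1 (fine sand): t_1 = 1.63 × 0.25 / 9.068e-05 = 4494 d
  layer 2 (clay): t_2 = 13.4 × 0.05 / 9.068e-05 = 7388 d
Total t = Σ t_i = 11882 days = 32.53 years.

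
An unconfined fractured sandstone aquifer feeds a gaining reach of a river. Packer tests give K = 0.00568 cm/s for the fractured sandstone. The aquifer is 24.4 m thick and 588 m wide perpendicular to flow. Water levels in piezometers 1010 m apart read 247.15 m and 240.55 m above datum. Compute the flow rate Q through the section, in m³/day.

460

Convert K: 0.00568 cm/s × 864 = 4.908 m/day.
Cross-sectional area A = 588 × 24.4 = 14347 m².
Hydraulic gradient i = (247.15 − 240.55) / 1010 = 6.6 / 1010 = 0.006535.
Darcy's law: Q = K · A · i = 4.908 × 14347 × 0.006535 = 460.1 m³/day.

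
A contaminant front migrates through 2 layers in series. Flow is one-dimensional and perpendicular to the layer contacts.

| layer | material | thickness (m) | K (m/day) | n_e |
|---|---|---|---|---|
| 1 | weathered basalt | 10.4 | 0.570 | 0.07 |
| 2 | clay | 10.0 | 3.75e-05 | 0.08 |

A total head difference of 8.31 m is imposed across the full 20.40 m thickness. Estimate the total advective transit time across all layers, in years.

With flow normal to the layers, continuity requires the same specific discharge q through every layer.
Σ(b_i/K_i) = 10.4/0.570 + 10.0/3.75e-05 = 2.667e+05 d.
q = Δh / Σ(b_i/K_i) = 8.31 / 2.667e+05 = 3.116e-05 m/day.
In each layer the seepage velocity is v_i = q/n_i, so the layer transit time is t_i = b_i·n_i / q:
  layer 1 (weathered basalt): t_1 = 10.4 × 0.07 / 3.116e-05 = 23363 d
  layer 2 (clay): t_2 = 10.0 × 0.08 / 3.116e-05 = 25674 d
Total t = Σ t_i = 49037 days = 134.3 years.

134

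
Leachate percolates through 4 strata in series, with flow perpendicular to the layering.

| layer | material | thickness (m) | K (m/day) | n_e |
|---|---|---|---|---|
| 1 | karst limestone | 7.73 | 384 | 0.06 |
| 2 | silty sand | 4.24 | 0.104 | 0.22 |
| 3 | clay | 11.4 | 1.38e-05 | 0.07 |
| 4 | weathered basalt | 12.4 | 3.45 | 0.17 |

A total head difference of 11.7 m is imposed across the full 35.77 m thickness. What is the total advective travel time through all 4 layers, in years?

With flow normal to the layers, continuity requires the same specific discharge q through every layer.
Σ(b_i/K_i) = 7.73/384 + 4.24/0.104 + 11.4/1.38e-05 + 12.4/3.45 = 8.261e+05 d.
q = Δh / Σ(b_i/K_i) = 11.7 / 8.261e+05 = 1.416e-05 m/day.
In each layer the seepage velocity is v_i = q/n_i, so the layer transit time is t_i = b_i·n_i / q:
  layer 1 (karst limestone): t_1 = 7.73 × 0.06 / 1.416e-05 = 32749 d
  layer 2 (silty sand): t_2 = 4.24 × 0.22 / 1.416e-05 = 65865 d
  layer 3 (clay): t_3 = 11.4 × 0.07 / 1.416e-05 = 56346 d
  layer 4 (weathered basalt): t_4 = 12.4 × 0.17 / 1.416e-05 = 1.488e+05 d
Total t = Σ t_i = 3.038e+05 days = 831.8 years.

832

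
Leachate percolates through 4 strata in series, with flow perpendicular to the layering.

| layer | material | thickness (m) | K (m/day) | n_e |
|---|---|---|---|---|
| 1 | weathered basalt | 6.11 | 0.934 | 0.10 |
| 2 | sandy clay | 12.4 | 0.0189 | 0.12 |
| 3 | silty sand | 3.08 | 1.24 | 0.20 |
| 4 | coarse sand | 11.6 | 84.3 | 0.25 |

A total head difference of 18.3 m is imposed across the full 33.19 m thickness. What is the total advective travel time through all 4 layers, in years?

0.559

With flow normal to the layers, continuity requires the same specific discharge q through every layer.
Σ(b_i/K_i) = 6.11/0.934 + 12.4/0.0189 + 3.08/1.24 + 11.6/84.3 = 665.2 d.
q = Δh / Σ(b_i/K_i) = 18.3 / 665.2 = 0.02751 m/day.
In each layer the seepage velocity is v_i = q/n_i, so the layer transit time is t_i = b_i·n_i / q:
  layer 1 (weathered basalt): t_1 = 6.11 × 0.10 / 0.02751 = 22.21 d
  layer 2 (sandy clay): t_2 = 12.4 × 0.12 / 0.02751 = 54.09 d
  layer 3 (silty sand): t_3 = 3.08 × 0.20 / 0.02751 = 22.39 d
  layer 4 (coarse sand): t_4 = 11.6 × 0.25 / 0.02751 = 105.4 d
Total t = Σ t_i = 204.1 days = 0.5588 years.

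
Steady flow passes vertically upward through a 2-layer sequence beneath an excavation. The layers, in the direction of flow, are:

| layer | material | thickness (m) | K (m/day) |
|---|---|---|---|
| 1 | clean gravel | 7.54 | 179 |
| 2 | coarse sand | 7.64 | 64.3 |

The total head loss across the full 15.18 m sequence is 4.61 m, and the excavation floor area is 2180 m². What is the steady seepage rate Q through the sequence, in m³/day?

62400

Flow is perpendicular to layering, so the layers act in series and the equivalent K is the thickness-weighted harmonic mean.
Total thickness L = 7.54 + 7.64 = 15.18 m.
Σ(b_i/K_i) = 7.54/179 + 7.64/64.3 = 0.1609 d.
K_eq = L / Σ(b_i/K_i) = 15.18 / 0.1609 = 94.32 m/day.
Q = K_eq · A · (Δh/L) = 94.32 × 2180 × (4.61/15.18) = 62444 m³/day.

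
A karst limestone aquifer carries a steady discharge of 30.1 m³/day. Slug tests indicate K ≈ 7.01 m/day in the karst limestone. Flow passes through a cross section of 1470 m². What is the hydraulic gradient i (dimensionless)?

From Q = K·A·i, i = Q / (K·A) = 30.1 / (7.010 × 1470) = 0.002921.

0.00292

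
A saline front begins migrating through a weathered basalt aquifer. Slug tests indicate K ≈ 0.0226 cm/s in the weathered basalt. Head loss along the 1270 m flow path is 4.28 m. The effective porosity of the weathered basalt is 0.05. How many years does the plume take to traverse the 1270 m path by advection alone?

Convert K: 0.0226 cm/s × 864 = 19.53 m/day.
Hydraulic gradient i = Δh / L = 4.28 / 1270 = 0.003370.
Darcy flux q = K · i = 19.53 × 0.003370 = 0.06581 m/day.
Seepage velocity v = q / n_e = 0.06581 / 0.05 = 1.316 m/day.
Travel time t = L / v = 1270 / 1.316 = 965.0 days = 2.642 years.

2.64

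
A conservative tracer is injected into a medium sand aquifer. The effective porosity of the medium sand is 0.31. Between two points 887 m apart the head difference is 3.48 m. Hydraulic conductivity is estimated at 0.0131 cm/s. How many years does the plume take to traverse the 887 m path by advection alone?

Convert K: 0.0131 cm/s × 864 = 11.32 m/day.
Hydraulic gradient i = Δh / L = 3.48 / 887 = 0.003923.
Darcy flux q = K · i = 11.32 × 0.003923 = 0.04441 m/day.
Seepage velocity v = q / n_e = 0.04441 / 0.31 = 0.1432 m/day.
Travel time t = L / v = 887 / 0.1432 = 6192 days = 16.95 years.

17.0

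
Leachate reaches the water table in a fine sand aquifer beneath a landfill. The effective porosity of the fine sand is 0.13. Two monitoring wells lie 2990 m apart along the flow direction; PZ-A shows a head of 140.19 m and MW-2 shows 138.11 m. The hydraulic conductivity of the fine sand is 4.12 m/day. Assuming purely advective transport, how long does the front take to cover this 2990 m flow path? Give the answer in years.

Hydraulic gradient i = (140.19 − 138.11) / 2990 = 2.08 / 2990 = 0.0006957.
Darcy flux q = K · i = 4.120 × 0.0006957 = 0.002866 m/day.
Seepage velocity v = q / n_e = 0.002866 / 0.13 = 0.02205 m/day.
Travel time t = L / v = 2990 / 0.02205 = 1.356e+05 days = 371.3 years.

371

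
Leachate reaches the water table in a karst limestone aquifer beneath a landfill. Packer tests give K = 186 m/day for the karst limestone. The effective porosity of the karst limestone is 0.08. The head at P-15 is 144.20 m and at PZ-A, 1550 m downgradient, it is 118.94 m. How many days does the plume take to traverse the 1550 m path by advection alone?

40.9

Hydraulic gradient i = (144.20 − 118.94) / 1550 = 25.26 / 1550 = 0.01630.
Darcy flux q = K · i = 186.0 × 0.01630 = 3.031 m/day.
Seepage velocity v = q / n_e = 3.031 / 0.08 = 37.89 m/day.
Travel time t = L / v = 1550 / 37.89 = 40.91 days.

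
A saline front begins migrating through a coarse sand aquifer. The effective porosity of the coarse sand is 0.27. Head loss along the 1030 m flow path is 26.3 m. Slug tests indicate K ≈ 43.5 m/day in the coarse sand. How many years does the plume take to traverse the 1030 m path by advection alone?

Hydraulic gradient i = Δh / L = 26.3 / 1030 = 0.02553.
Darcy flux q = K · i = 43.50 × 0.02553 = 1.111 m/day.
Seepage velocity v = q / n_e = 1.111 / 0.27 = 4.114 m/day.
Travel time t = L / v = 1030 / 4.114 = 250.4 days = 0.6855 years.

0.685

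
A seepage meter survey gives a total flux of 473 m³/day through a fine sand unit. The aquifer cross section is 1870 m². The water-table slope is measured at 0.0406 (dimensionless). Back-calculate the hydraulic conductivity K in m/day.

6.23

Hydraulic gradient i = 0.0406.
From Q = K·A·i, K = Q / (A·i) = 473 / (1870 × 0.04060) = 6.230 m/day.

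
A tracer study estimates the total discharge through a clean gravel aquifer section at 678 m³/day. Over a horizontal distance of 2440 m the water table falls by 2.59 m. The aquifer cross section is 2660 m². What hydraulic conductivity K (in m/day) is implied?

240

Hydraulic gradient i = Δh / L = 2.59 / 2440 = 0.001061.
From Q = K·A·i, K = Q / (A·i) = 678 / (2660 × 0.001061) = 240.1 m/day.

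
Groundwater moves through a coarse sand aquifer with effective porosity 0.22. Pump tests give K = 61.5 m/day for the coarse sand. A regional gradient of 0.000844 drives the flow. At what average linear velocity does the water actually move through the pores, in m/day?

0.236

Hydraulic gradient i = 0.000844.
Darcy flux q = K · i = 61.50 × 0.0008440 = 0.05191 m/day.
Seepage velocity v = q / n_e = 0.05191 / 0.22 = 0.2359 m/day.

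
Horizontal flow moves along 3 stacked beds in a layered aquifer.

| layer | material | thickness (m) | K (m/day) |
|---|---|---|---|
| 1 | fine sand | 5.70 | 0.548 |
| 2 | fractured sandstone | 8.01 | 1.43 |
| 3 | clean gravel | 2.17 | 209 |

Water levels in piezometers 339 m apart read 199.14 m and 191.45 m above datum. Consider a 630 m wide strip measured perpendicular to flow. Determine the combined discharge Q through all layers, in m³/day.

6690

Flow is parallel to layering, so each bed carries its own Darcy discharge and the transmissivities add.
Σ(K_i·b_i) = 0.548×5.70 + 1.43×8.01 + 209×2.17 = 468.1 m²/day.
Hydraulic gradient i = (199.14 − 191.45) / 339 = 7.69 / 339 = 0.02268.
Q = Σ(K_i·b_i) · W · i = 468.1 × 630 × 0.02268 = 6690 m³/day.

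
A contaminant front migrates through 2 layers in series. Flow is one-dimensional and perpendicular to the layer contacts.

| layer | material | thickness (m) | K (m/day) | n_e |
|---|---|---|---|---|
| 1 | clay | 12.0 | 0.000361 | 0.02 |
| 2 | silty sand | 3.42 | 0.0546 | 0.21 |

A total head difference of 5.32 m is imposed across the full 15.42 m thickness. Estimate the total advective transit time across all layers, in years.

With flow normal to the layers, continuity requires the same specific discharge q through every layer.
Σ(b_i/K_i) = 12.0/0.000361 + 3.42/0.0546 = 33304 d.
q = Δh / Σ(b_i/K_i) = 5.32 / 33304 = 0.0001597 m/day.
In each layer the seepage velocity is v_i = q/n_i, so the layer transit time is t_i = b_i·n_i / q:
  layer 1 (clay): t_1 = 12.0 × 0.02 / 0.0001597 = 1502 d
  layer 2 (silty sand): t_2 = 3.42 × 0.21 / 0.0001597 = 4496 d
Total t = Σ t_i = 5998 days = 16.42 years.

16.4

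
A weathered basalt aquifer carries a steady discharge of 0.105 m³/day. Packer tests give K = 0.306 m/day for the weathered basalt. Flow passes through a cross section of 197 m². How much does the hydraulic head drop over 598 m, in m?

1.04

From Q = K·A·i, i = Q / (K·A) = 0.105 / (0.3060 × 197.0) = 0.001742.
Head loss Δh = i · L = 0.001742 × 598 = 1.042 m.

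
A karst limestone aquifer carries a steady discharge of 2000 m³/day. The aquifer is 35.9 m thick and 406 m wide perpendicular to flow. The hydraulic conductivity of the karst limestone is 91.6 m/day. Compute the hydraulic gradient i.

Cross-sectional area A = 406 × 35.9 = 14575 m².
From Q = K·A·i, i = Q / (K·A) = 2000 / (91.60 × 14575) = 0.001498.

0.00150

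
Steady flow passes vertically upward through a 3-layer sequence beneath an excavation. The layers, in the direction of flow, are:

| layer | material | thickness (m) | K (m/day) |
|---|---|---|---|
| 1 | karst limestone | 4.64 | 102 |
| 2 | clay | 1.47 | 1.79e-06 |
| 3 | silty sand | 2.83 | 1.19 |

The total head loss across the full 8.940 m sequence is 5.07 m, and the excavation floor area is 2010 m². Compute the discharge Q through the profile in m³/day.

0.0124

Flow is perpendicular to layering, so the layers act in series and the equivalent K is the thickness-weighted harmonic mean.
Total thickness L = 4.64 + 1.47 + 2.83 = 8.940 m.
Σ(b_i/K_i) = 4.64/102 + 1.47/1.79e-06 + 2.83/1.19 = 8.212e+05 d.
K_eq = L / Σ(b_i/K_i) = 8.940 / 8.212e+05 = 1.089e-05 m/day.
Q = K_eq · A · (Δh/L) = 1.089e-05 × 2010 × (5.07/8.940) = 0.01241 m³/day.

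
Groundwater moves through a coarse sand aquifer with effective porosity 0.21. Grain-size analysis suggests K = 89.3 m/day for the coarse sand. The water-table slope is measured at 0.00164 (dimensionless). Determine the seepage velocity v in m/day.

Hydraulic gradient i = 0.00164.
Darcy flux q = K · i = 89.30 × 0.001640 = 0.1465 m/day.
Seepage velocity v = q / n_e = 0.1465 / 0.21 = 0.6974 m/day.

0.697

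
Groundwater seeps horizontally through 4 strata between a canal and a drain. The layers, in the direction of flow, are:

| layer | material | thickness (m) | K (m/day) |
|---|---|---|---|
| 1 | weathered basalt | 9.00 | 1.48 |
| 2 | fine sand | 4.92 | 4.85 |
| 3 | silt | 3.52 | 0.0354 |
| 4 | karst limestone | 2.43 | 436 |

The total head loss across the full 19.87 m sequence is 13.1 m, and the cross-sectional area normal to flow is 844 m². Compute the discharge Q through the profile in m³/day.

Flow is perpendicular to layering, so the layers act in series and the equivalent K is the thickness-weighted harmonic mean.
Total thickness L = 9.00 + 4.92 + 3.52 + 2.43 = 19.87 m.
Σ(b_i/K_i) = 9.00/1.48 + 4.92/4.85 + 3.52/0.0354 + 2.43/436 = 106.5 d.
K_eq = L / Σ(b_i/K_i) = 19.87 / 106.5 = 0.1865 m/day.
Q = K_eq · A · (Δh/L) = 0.1865 × 844 × (13.1/19.87) = 103.8 m³/day.

104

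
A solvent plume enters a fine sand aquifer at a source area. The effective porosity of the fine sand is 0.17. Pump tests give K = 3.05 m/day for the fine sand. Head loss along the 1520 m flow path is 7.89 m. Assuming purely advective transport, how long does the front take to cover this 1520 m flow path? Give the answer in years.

Hydraulic gradient i = Δh / L = 7.89 / 1520 = 0.005191.
Darcy flux q = K · i = 3.050 × 0.005191 = 0.01583 m/day.
Seepage velocity v = q / n_e = 0.01583 / 0.17 = 0.09313 m/day.
Travel time t = L / v = 1520 / 0.09313 = 16321 days = 44.69 years.

44.7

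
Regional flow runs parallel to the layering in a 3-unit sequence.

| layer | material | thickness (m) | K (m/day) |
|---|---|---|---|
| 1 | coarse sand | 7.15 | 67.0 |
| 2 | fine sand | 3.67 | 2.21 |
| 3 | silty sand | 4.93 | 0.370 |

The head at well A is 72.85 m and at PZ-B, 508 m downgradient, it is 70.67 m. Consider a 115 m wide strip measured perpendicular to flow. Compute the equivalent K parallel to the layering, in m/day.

Flow is parallel to layering, so each bed carries its own Darcy discharge and the transmissivities add.
Σ(K_i·b_i) = 67.0×7.15 + 2.21×3.67 + 0.370×4.93 = 489.0 m²/day.
Total thickness b = 15.75 m, so K_eq = Σ(K_i·b_i)/b = 31.05 m/day.

31.0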